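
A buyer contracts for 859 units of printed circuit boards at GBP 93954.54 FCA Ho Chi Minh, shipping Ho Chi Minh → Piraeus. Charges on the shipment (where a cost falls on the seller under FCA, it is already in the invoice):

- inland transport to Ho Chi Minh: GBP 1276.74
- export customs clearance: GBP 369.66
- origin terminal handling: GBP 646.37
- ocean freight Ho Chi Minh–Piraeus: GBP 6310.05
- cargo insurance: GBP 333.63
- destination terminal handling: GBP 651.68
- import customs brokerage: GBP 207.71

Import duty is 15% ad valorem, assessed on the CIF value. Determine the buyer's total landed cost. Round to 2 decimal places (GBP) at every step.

Total landed cost: GBP 117290.67

FCA: the seller delivers export-cleared goods to the carrier; the buyer bears costs from that point.
Already in the invoice (seller's account under FCA): inland to port, export clearance — exclude.
CIF value = FCA price + origin terminal + freight + insurance = 93954.54 + 646.37 + 6310.05 + 333.63 = 101244.59
Import duty = 101244.59 × 15% = 15186.69
Buyer bears: origin terminal 646.37 + freight 6310.05 + insurance 333.63 + destination terminal 651.68 + brokerage 207.71 + duty 15186.69 = 23336.13
Landed cost = invoice 93954.54 + 23336.13 = 117290.67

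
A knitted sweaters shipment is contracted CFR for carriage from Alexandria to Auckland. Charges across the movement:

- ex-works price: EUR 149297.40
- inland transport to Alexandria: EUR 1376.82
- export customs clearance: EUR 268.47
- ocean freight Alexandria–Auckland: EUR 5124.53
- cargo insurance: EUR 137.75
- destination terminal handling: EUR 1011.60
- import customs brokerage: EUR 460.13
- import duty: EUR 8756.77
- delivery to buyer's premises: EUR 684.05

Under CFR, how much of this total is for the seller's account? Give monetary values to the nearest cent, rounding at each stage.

Seller's account: EUR 156067.22

CFR: the seller pays costs through ocean freight to the destination port, but not insurance.
Seller's account: goods 149297.40 + inland to port 1376.82 + export clearance 268.47 + freight 5124.53 = 156067.22
Buyer's account: insurance 137.75 + destination terminal 1011.60 + brokerage 460.13 + duty 8756.77 + delivery 684.05 = 11050.30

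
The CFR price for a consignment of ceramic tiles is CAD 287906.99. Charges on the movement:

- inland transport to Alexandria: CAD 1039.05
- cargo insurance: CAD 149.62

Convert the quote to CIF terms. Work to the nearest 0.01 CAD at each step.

CIF price: CAD 288056.61

Not relevant to the conversion: inland to port — on the seller under both CFR and CIF; already in the CFR price and stays in the CIF price.
From CFR to CIF, the seller additionally bears: insurance.
CIF price = 287906.99 + 149.62 = 288056.61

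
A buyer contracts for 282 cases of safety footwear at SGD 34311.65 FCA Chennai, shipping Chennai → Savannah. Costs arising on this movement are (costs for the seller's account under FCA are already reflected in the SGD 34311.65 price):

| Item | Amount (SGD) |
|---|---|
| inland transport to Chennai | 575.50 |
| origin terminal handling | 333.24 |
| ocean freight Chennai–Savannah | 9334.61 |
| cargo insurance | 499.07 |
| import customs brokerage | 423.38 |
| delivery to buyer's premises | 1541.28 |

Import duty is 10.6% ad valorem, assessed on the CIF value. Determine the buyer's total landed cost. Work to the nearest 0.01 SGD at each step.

Total landed cost: SGD 51157.96

FCA: the seller delivers export-cleared goods to the carrier; the buyer bears costs from that point.
Already in the invoice (seller's account under FCA): inland to port — exclude.
CIF value = FCA price + origin terminal + freight + insurance = 34311.65 + 333.24 + 9334.61 + 499.07 = 44478.57
Import duty = 44478.57 × 10.6% = 4714.73
Buyer bears: origin terminal 333.24 + freight 9334.61 + insurance 499.07 + brokerage 423.38 + delivery 1541.28 + duty 4714.73 = 16846.31
Landed cost = invoice 34311.65 + 16846.31 = 51157.96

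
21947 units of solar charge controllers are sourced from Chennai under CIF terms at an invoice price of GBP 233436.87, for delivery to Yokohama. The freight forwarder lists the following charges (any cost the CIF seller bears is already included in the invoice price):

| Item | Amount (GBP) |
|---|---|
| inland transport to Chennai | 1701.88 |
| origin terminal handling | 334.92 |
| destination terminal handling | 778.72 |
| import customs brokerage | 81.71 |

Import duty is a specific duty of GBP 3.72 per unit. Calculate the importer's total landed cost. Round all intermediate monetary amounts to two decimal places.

Total landed cost: GBP 315940.14

CIF: the seller pays costs through ocean freight and marine insurance to the destination port.
Already in the invoice (seller's account under CIF): inland to port, origin terminal — exclude.
The CIF price already equals the CIF value: 233436.87
Import duty = 21947 × 3.72 = 81642.84
Buyer bears: destination terminal 778.72 + brokerage 81.71 + duty 81642.84 = 82503.27
Landed cost = invoice 233436.87 + 82503.27 = 315940.14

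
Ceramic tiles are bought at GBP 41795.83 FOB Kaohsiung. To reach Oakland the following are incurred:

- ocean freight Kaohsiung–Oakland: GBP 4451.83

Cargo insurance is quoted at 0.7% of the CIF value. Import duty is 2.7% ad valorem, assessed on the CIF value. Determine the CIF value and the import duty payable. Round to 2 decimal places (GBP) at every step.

Let C be the CIF value. C = FOB price + freight + 0.7% × C
C − 0.7% × C = 41795.83 + 4451.83
0.993 × C = 46247.66
C = 46247.66 / 0.993 = 46573.68
Insurance premium = 0.7% × 46573.68 = 326.02
Import duty = 46573.68 × 2.7% = 1257.49

CIF value: GBP 46573.68; import duty: GBP 1257.49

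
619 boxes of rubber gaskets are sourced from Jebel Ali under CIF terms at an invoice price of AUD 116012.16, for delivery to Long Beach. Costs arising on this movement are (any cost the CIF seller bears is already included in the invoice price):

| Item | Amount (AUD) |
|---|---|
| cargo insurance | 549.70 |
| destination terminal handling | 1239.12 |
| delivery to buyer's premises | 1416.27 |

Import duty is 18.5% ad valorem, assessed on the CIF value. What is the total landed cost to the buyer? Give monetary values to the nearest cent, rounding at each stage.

CIF: the seller pays costs through ocean freight and marine insurance to the destination port.
Already in the invoice (seller's account under CIF): insurance — exclude.
The CIF price already equals the CIF value: 116012.16
Import duty = 116012.16 × 18.5% = 21462.25
Buyer bears: destination terminal 1239.12 + delivery 1416.27 + duty 21462.25 = 24117.64
Landed cost = invoice 116012.16 + 24117.64 = 140129.80

Total landed cost: AUD 140129.80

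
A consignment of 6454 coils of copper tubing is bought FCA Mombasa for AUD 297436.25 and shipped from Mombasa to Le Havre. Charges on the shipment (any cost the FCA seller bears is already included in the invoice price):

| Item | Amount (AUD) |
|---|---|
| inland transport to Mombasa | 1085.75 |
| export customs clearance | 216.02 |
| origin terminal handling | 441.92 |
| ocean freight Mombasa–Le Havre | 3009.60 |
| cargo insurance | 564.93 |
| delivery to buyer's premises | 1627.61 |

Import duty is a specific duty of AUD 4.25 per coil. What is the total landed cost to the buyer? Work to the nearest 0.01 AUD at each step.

Total landed cost: AUD 330509.81

FCA: the seller delivers export-cleared goods to the carrier; the buyer bears costs from that point.
Already in the invoice (seller's account under FCA): inland to port, export clearance — exclude.
CIF value = FCA price + origin terminal + freight + insurance = 297436.25 + 441.92 + 3009.60 + 564.93 = 301452.70
Import duty = 6454 × 4.25 = 27429.50
Buyer bears: origin terminal 441.92 + freight 3009.60 + insurance 564.93 + delivery 1627.61 + duty 27429.50 = 33073.56
Landed cost = invoice 297436.25 + 33073.56 = 330509.81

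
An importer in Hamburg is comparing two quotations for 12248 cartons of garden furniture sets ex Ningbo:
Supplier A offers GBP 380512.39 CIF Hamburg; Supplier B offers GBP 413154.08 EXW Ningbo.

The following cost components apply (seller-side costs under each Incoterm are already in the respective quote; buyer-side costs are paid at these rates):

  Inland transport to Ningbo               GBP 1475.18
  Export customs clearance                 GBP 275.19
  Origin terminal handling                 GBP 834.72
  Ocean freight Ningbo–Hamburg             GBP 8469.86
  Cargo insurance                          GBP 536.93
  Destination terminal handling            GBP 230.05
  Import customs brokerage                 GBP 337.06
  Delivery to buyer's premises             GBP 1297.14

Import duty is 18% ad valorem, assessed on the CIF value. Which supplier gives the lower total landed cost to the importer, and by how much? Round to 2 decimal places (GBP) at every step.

Supplier A (CIF):
The CIF price already equals the CIF value: 380512.39
Import duty = 380512.39 × 18% = 68492.23
Buyer bears (A): 230.05 + 337.06 + 1297.14 = 1864.25
Landed cost (A) = invoice 380512.39 + 1864.25 + duty 68492.23 = 450868.87
Supplier B (EXW):
CIF value = EXW price + inland to port + export clearance + origin terminal + freight + insurance = 413154.08 + 1475.18 + 275.19 + 834.72 + 8469.86 + 536.93 = 424745.96
Import duty = 424745.96 × 18% = 76454.27
Buyer bears (B): 1475.18 + 275.19 + 834.72 + 8469.86 + 536.93 + 230.05 + 337.06 + 1297.14 = 13456.13
Landed cost (B) = invoice 413154.08 + 13456.13 + duty 76454.27 = 503064.48
Difference = |450868.87 − 503064.48| = 52195.61

Supplier A is cheaper by GBP 52195.61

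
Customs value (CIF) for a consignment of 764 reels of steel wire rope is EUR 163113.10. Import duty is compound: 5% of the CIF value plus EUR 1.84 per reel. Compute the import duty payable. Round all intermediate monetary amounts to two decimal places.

Import duty: EUR 9561.42

Ad valorem component: 163113.10 × 5% = 8155.66
Specific component: 764 × 1.84 = 1405.76
Import duty = 8155.66 + 1405.76 = 9561.42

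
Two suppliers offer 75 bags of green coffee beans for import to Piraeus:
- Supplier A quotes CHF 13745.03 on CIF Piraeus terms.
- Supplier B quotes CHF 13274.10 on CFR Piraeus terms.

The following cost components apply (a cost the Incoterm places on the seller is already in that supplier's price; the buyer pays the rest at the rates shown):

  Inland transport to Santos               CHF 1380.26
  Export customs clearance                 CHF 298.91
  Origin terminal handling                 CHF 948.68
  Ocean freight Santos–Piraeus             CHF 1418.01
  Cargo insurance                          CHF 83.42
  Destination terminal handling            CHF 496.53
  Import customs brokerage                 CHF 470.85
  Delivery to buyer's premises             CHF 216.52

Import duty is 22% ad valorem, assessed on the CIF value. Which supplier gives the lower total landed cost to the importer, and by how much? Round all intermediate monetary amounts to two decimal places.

Supplier A (CIF):
The CIF price already equals the CIF value: 13745.03
Import duty = 13745.03 × 22% = 3023.91
Buyer bears (A): 496.53 + 470.85 + 216.52 = 1183.90
Landed cost (A) = invoice 13745.03 + 1183.90 + duty 3023.91 = 17952.84
Supplier B (CFR):
CIF value = CFR price + insurance = 13274.10 + 83.42 = 13357.52
Import duty = 13357.52 × 22% = 2938.65
Buyer bears (B): 83.42 + 496.53 + 470.85 + 216.52 = 1267.32
Landed cost (B) = invoice 13274.10 + 1267.32 + duty 2938.65 = 17480.07
Difference = |17952.84 − 17480.07| = 472.77

Supplier B is cheaper by CHF 472.77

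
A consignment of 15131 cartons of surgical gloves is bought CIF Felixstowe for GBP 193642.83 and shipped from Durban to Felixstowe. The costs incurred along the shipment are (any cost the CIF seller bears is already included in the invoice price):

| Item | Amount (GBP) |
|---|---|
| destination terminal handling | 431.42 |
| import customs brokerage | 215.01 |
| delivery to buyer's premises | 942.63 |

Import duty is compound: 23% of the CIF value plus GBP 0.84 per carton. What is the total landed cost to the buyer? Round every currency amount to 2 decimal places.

Total landed cost: GBP 252479.78

CIF: the seller pays costs through ocean freight and marine insurance to the destination port.
The CIF price already equals the CIF value: 193642.83
Ad valorem component: 193642.83 × 23% = 44537.85
Specific component: 15131 × 0.84 = 12710.04
Import duty = 44537.85 + 12710.04 = 57247.89
Buyer bears: destination terminal 431.42 + brokerage 215.01 + delivery 942.63 + duty 57247.89 = 58836.95
Landed cost = invoice 193642.83 + 58836.95 = 252479.78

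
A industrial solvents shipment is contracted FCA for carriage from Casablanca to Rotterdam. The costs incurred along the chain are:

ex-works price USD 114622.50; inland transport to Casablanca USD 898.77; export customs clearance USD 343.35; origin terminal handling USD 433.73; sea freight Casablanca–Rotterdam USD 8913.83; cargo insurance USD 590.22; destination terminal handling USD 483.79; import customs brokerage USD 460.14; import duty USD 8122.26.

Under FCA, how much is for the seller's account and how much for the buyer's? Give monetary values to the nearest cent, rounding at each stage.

Seller: USD 115864.62; buyer: USD 19003.97

FCA: the seller delivers export-cleared goods to the carrier; the buyer bears costs from that point.
Seller's account: goods 114622.50 + inland to port 898.77 + export clearance 343.35 = 115864.62
Buyer's account: origin terminal 433.73 + freight 8913.83 + insurance 590.22 + destination terminal 483.79 + brokerage 460.14 + duty 8122.26 = 19003.97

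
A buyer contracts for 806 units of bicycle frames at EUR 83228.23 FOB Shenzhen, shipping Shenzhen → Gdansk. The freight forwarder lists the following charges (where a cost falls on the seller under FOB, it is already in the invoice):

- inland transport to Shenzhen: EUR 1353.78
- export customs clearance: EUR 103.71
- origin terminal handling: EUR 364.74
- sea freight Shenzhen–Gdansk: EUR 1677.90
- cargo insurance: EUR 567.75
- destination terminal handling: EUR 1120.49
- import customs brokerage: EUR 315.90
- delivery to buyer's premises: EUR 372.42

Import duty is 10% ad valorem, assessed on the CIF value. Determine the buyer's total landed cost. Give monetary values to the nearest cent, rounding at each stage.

FOB: the seller bears costs until goods are on board at the origin port; the buyer bears freight, insurance and all costs thereafter.
Already in the invoice (seller's account under FOB): inland to port, export clearance, origin terminal — exclude.
CIF value = FOB price + freight + insurance = 83228.23 + 1677.90 + 567.75 = 85473.88
Import duty = 85473.88 × 10% = 8547.39
Buyer bears: freight 1677.90 + insurance 567.75 + destination terminal 1120.49 + brokerage 315.90 + delivery 372.42 + duty 8547.39 = 12601.85
Landed cost = invoice 83228.23 + 12601.85 = 95830.08

Total landed cost: EUR 95830.08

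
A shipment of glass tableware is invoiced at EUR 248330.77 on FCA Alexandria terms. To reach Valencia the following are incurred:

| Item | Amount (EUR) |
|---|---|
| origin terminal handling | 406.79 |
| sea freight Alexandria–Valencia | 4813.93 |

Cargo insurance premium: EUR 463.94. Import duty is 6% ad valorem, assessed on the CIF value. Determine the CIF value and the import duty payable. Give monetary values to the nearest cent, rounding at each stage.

CIF = FCA price + pre-shipment costs + freight + insurance
CIF = 248330.77 + 406.79 + 4813.93 + 463.94 = 254015.43
Import duty = 254015.43 × 6% = 15240.93

CIF value: EUR 254015.43; import duty: EUR 15240.93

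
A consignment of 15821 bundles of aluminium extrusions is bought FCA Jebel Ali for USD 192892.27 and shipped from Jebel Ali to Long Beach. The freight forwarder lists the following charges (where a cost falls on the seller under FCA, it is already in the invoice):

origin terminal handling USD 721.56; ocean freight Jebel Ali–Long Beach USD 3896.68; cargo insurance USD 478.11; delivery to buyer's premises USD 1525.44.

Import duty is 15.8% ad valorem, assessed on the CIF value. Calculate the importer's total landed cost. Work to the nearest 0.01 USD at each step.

Total landed cost: USD 230796.26

FCA: the seller delivers export-cleared goods to the carrier; the buyer bears costs from that point.
CIF value = FCA price + origin terminal + freight + insurance = 192892.27 + 721.56 + 3896.68 + 478.11 = 197988.62
Import duty = 197988.62 × 15.8% = 31282.20
Buyer bears: origin terminal 721.56 + freight 3896.68 + insurance 478.11 + delivery 1525.44 + duty 31282.20 = 37903.99
Landed cost = invoice 192892.27 + 37903.99 = 230796.26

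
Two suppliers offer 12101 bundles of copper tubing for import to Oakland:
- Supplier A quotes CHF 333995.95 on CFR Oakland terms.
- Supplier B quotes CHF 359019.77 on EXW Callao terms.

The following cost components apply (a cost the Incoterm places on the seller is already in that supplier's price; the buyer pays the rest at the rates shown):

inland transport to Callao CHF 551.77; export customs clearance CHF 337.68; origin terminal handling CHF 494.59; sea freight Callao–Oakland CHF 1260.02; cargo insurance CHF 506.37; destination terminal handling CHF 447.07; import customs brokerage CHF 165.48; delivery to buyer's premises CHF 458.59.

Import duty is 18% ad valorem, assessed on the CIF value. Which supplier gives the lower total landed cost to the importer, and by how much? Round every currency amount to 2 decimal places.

Supplier A (CFR):
CIF value = CFR price + insurance = 333995.95 + 506.37 = 334502.32
Import duty = 334502.32 × 18% = 60210.42
Buyer bears (A): 506.37 + 447.07 + 165.48 + 458.59 = 1577.51
Landed cost (A) = invoice 333995.95 + 1577.51 + duty 60210.42 = 395783.88
Supplier B (EXW):
CIF value = EXW price + inland to port + export clearance + origin terminal + freight + insurance = 359019.77 + 551.77 + 337.68 + 494.59 + 1260.02 + 506.37 = 362170.20
Import duty = 362170.20 × 18% = 65190.64
Buyer bears (B): 551.77 + 337.68 + 494.59 + 1260.02 + 506.37 + 447.07 + 165.48 + 458.59 = 4221.57
Landed cost (B) = invoice 359019.77 + 4221.57 + duty 65190.64 = 428431.98
Difference = |395783.88 − 428431.98| = 32648.10

Supplier A is cheaper by CHF 32648.10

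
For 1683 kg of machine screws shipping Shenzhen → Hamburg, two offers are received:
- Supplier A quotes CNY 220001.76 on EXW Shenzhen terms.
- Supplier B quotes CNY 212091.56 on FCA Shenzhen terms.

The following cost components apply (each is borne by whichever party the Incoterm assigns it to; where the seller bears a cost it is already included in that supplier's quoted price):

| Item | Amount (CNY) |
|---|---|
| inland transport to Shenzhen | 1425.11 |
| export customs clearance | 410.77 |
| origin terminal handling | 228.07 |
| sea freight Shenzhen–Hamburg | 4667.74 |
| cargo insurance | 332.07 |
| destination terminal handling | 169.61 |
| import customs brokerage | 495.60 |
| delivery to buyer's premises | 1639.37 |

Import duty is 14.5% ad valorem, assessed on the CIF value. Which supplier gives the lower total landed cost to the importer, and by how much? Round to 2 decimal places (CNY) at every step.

Supplier B is cheaper by CNY 11159.26

Supplier A (EXW):
CIF value = EXW price + inland to port + export clearance + origin terminal + freight + insurance = 220001.76 + 1425.11 + 410.77 + 228.07 + 4667.74 + 332.07 = 227065.52
Import duty = 227065.52 × 14.5% = 32924.50
Buyer bears (A): 1425.11 + 410.77 + 228.07 + 4667.74 + 332.07 + 169.61 + 495.60 + 1639.37 = 9368.34
Landed cost (A) = invoice 220001.76 + 9368.34 + duty 32924.50 = 262294.60
Supplier B (FCA):
CIF value = FCA price + origin terminal + freight + insurance = 212091.56 + 228.07 + 4667.74 + 332.07 = 217319.44
Import duty = 217319.44 × 14.5% = 31511.32
Buyer bears (B): 228.07 + 4667.74 + 332.07 + 169.61 + 495.60 + 1639.37 = 7532.46
Landed cost (B) = invoice 212091.56 + 7532.46 + duty 31511.32 = 251135.34
Difference = |262294.60 − 251135.34| = 11159.26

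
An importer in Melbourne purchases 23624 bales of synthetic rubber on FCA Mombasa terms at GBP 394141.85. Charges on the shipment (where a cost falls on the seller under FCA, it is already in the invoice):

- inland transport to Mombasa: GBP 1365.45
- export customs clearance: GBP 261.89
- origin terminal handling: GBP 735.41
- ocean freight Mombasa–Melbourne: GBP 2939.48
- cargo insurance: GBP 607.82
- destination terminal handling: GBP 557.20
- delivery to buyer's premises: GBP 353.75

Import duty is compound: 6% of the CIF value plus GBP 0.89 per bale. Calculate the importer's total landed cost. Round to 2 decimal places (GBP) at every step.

FCA: the seller delivers export-cleared goods to the carrier; the buyer bears costs from that point.
Already in the invoice (seller's account under FCA): inland to port, export clearance — exclude.
CIF value = FCA price + origin terminal + freight + insurance = 394141.85 + 735.41 + 2939.48 + 607.82 = 398424.56
Ad valorem component: 398424.56 × 6% = 23905.47
Specific component: 23624 × 0.89 = 21025.36
Import duty = 23905.47 + 21025.36 = 44930.83
Buyer bears: origin terminal 735.41 + freight 2939.48 + insurance 607.82 + destination terminal 557.20 + delivery 353.75 + duty 44930.83 = 50124.49
Landed cost = invoice 394141.85 + 50124.49 = 444266.34

Total landed cost: GBP 444266.34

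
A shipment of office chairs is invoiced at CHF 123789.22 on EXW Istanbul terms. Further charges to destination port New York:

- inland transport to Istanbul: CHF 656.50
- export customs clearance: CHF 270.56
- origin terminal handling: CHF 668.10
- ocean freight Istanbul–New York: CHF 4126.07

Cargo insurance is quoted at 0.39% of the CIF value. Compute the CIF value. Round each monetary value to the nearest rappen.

CIF value: CHF 130017.52

Let C be the CIF value. C = EXW price + pre-shipment costs + freight + 0.39% × C
C − 0.39% × C = 123789.22 + 656.50 + 270.56 + 668.10 + 4126.07
0.9961 × C = 129510.45
C = 129510.45 / 0.9961 = 130017.52
Insurance premium = 0.39% × 130017.52 = 507.07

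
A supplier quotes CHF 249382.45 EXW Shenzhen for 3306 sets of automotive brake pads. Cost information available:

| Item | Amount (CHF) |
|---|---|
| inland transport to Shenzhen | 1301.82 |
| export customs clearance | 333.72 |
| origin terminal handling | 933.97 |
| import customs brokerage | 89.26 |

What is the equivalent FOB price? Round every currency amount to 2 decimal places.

Not relevant to the conversion: brokerage — on the buyer under both terms; not part of either seller's price.
From EXW to FOB, the seller additionally bears: inland to port, export clearance, origin terminal.
FOB price = 249382.45 + 1301.82 + 333.72 + 933.97 = 251951.96

FOB price: CHF 251951.96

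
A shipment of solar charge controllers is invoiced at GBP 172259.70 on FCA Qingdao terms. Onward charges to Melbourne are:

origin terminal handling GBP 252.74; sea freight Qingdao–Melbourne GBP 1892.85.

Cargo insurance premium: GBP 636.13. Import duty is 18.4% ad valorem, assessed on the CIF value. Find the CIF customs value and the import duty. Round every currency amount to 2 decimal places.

CIF value: GBP 175041.42; import duty: GBP 32207.62

CIF = FCA price + pre-shipment costs + freight + insurance
CIF = 172259.70 + 252.74 + 1892.85 + 636.13 = 175041.42
Import duty = 175041.42 × 18.4% = 32207.62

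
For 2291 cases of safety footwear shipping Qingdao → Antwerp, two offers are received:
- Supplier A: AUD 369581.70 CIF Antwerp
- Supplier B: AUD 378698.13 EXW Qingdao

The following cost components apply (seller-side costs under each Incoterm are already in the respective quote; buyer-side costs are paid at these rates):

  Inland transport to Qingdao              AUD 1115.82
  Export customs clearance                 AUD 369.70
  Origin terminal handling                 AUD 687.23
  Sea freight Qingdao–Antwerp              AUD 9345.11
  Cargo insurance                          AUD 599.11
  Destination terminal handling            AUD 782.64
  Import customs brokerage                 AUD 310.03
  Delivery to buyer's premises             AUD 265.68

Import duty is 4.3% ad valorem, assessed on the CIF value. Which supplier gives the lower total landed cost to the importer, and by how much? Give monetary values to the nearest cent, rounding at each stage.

Supplier A (CIF):
The CIF price already equals the CIF value: 369581.70
Import duty = 369581.70 × 4.3% = 15892.01
Buyer bears (A): 782.64 + 310.03 + 265.68 = 1358.35
Landed cost (A) = invoice 369581.70 + 1358.35 + duty 15892.01 = 386832.06
Supplier B (EXW):
CIF value = EXW price + inland to port + export clearance + origin terminal + freight + insurance = 378698.13 + 1115.82 + 369.70 + 687.23 + 9345.11 + 599.11 = 390815.10
Import duty = 390815.10 × 4.3% = 16805.05
Buyer bears (B): 1115.82 + 369.70 + 687.23 + 9345.11 + 599.11 + 782.64 + 310.03 + 265.68 = 13475.32
Landed cost (B) = invoice 378698.13 + 13475.32 + duty 16805.05 = 408978.50
Difference = |386832.06 − 408978.50| = 22146.44

Supplier A is cheaper by AUD 22146.44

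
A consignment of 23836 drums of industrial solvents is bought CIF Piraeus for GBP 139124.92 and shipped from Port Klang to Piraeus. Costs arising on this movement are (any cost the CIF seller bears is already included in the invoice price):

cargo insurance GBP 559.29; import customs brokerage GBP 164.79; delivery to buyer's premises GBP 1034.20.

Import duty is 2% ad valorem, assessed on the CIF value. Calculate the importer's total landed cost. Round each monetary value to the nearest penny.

Total landed cost: GBP 143106.41

CIF: the seller pays costs through ocean freight and marine insurance to the destination port.
Already in the invoice (seller's account under CIF): insurance — exclude.
The CIF price already equals the CIF value: 139124.92
Import duty = 139124.92 × 2% = 2782.50
Buyer bears: brokerage 164.79 + delivery 1034.20 + duty 2782.50 = 3981.49
Landed cost = invoice 139124.92 + 3981.49 = 143106.41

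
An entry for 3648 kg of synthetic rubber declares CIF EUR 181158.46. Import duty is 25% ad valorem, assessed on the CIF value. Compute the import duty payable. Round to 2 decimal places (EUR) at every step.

Import duty: EUR 45289.62

Import duty = 181158.46 × 25% = 45289.62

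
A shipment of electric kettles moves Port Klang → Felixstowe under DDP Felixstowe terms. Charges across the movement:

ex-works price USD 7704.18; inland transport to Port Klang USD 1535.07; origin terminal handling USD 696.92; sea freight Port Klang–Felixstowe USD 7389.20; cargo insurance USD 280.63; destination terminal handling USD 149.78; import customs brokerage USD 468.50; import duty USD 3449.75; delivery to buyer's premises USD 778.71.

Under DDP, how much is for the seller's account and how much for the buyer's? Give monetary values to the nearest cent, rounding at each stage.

Seller: USD 22452.74; buyer: USD 0.00

DDP: the seller bears all costs including import duty.
Seller's account: goods 7704.18 + inland to port 1535.07 + origin terminal 696.92 + freight 7389.20 + insurance 280.63 + destination terminal 149.78 + brokerage 468.50 + duty 3449.75 + delivery 778.71 = 22452.74
Buyer's account: 0.00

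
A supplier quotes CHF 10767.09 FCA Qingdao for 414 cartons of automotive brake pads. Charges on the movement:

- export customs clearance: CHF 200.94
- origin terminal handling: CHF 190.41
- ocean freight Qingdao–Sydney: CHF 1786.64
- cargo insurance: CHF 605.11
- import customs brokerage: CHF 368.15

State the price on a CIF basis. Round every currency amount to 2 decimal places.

CIF price: CHF 13349.25

Not relevant to the conversion: export clearance — on the seller under both FCA and CIF; already in the FCA price and stays in the CIF price. brokerage — on the buyer under both terms; not part of either seller's price.
From FCA to CIF, the seller additionally bears: origin terminal, freight, insurance.
CIF price = 10767.09 + 190.41 + 1786.64 + 605.11 = 13349.25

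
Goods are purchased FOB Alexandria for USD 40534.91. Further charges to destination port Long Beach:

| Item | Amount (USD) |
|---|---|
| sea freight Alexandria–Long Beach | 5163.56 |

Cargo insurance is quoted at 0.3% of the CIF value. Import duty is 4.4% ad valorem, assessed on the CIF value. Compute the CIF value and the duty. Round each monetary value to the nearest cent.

CIF value: USD 45835.98; import duty: USD 2016.78

Let C be the CIF value. C = FOB price + freight + 0.3% × C
C − 0.3% × C = 40534.91 + 5163.56
0.997 × C = 45698.47
C = 45698.47 / 0.997 = 45835.98
Insurance premium = 0.3% × 45835.98 = 137.51
Import duty = 45835.98 × 4.4% = 2016.78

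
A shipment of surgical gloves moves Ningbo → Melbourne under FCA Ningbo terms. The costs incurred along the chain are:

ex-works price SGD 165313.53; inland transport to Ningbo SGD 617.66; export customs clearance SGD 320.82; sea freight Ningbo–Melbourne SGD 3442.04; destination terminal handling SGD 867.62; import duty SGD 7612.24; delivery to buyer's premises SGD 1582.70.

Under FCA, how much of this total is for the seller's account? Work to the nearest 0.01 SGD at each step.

Seller's account: SGD 166252.01

FCA: the seller delivers export-cleared goods to the carrier; the buyer bears costs from that point.
Seller's account: goods 165313.53 + inland to port 617.66 + export clearance 320.82 = 166252.01
Buyer's account: freight 3442.04 + destination terminal 867.62 + duty 7612.24 + delivery 1582.70 = 13504.60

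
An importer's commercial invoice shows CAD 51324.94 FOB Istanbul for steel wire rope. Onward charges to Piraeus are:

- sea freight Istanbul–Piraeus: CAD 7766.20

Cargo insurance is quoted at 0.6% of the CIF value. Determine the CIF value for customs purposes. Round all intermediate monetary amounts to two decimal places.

Let C be the CIF value. C = FOB price + freight + 0.6% × C
C − 0.6% × C = 51324.94 + 7766.20
0.994 × C = 59091.14
C = 59091.14 / 0.994 = 59447.83
Insurance premium = 0.6% × 59447.83 = 356.69

CIF value: CAD 59447.83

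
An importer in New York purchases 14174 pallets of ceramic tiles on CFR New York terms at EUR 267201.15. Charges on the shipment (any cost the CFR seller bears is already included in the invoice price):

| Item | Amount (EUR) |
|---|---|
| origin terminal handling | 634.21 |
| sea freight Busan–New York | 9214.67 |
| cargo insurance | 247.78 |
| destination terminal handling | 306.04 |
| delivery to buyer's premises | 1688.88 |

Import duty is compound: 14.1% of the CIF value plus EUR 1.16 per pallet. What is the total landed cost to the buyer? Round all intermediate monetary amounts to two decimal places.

Total landed cost: EUR 323595.99

CFR: the seller pays costs through ocean freight to the destination port, but not insurance.
Already in the invoice (seller's account under CFR): origin terminal, freight — exclude.
CIF value = CFR price + insurance = 267201.15 + 247.78 = 267448.93
Ad valorem component: 267448.93 × 14.1% = 37710.30
Specific component: 14174 × 1.16 = 16441.84
Import duty = 37710.30 + 16441.84 = 54152.14
Buyer bears: insurance 247.78 + destination terminal 306.04 + delivery 1688.88 + duty 54152.14 = 56394.84
Landed cost = invoice 267201.15 + 56394.84 = 323595.99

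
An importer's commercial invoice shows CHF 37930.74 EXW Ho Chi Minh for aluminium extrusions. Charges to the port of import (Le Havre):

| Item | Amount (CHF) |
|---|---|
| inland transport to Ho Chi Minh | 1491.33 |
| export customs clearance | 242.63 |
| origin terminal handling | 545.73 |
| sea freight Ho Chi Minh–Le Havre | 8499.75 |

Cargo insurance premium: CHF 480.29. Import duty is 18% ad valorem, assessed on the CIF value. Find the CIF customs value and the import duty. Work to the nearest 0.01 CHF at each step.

CIF value: CHF 49190.47; import duty: CHF 8854.28

CIF = EXW price + pre-shipment costs + freight + insurance
CIF = 37930.74 + 1491.33 + 242.63 + 545.73 + 8499.75 + 480.29 = 49190.47
Import duty = 49190.47 × 18% = 8854.28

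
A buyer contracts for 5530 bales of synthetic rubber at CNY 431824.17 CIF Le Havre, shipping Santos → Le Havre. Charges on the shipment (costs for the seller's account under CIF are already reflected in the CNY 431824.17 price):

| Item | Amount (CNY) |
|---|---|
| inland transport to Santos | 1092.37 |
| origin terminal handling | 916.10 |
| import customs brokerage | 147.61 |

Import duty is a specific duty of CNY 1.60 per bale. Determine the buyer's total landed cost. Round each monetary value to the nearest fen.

CIF: the seller pays costs through ocean freight and marine insurance to the destination port.
Already in the invoice (seller's account under CIF): inland to port, origin terminal — exclude.
The CIF price already equals the CIF value: 431824.17
Import duty = 5530 × 1.60 = 8848.00
Buyer bears: brokerage 147.61 + duty 8848.00 = 8995.61
Landed cost = invoice 431824.17 + 8995.61 = 440819.78

Total landed cost: CNY 440819.78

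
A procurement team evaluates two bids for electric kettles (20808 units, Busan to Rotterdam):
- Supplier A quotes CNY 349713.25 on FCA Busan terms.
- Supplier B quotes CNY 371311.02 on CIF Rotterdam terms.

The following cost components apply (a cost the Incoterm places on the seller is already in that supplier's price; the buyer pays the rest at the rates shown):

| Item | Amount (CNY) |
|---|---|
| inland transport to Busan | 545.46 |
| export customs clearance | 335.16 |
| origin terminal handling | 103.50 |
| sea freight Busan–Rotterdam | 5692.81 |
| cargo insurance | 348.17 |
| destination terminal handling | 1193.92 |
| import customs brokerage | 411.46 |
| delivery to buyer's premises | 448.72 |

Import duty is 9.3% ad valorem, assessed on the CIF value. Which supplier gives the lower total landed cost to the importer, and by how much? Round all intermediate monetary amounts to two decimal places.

Supplier A is cheaper by CNY 16890.44

Supplier A (FCA):
CIF value = FCA price + origin terminal + freight + insurance = 349713.25 + 103.50 + 5692.81 + 348.17 = 355857.73
Import duty = 355857.73 × 9.3% = 33094.77
Buyer bears (A): 103.50 + 5692.81 + 348.17 + 1193.92 + 411.46 + 448.72 = 8198.58
Landed cost (A) = invoice 349713.25 + 8198.58 + duty 33094.77 = 391006.60
Supplier B (CIF):
The CIF price already equals the CIF value: 371311.02
Import duty = 371311.02 × 9.3% = 34531.92
Buyer bears (B): 1193.92 + 411.46 + 448.72 = 2054.10
Landed cost (B) = invoice 371311.02 + 2054.10 + duty 34531.92 = 407897.04
Difference = |391006.60 − 407897.04| = 16890.44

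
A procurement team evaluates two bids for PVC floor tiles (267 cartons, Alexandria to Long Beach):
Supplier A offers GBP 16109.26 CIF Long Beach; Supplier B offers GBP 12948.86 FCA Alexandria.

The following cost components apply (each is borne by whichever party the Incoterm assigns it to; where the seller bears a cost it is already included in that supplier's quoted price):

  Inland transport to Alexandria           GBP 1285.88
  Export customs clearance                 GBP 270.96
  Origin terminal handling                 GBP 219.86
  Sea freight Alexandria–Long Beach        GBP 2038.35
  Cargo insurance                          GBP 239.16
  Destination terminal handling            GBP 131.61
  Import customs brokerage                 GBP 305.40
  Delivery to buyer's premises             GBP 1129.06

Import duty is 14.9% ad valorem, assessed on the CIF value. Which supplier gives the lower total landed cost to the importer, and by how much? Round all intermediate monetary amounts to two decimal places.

Supplier A (CIF):
The CIF price already equals the CIF value: 16109.26
Import duty = 16109.26 × 14.9% = 2400.28
Buyer bears (A): 131.61 + 305.40 + 1129.06 = 1566.07
Landed cost (A) = invoice 16109.26 + 1566.07 + duty 2400.28 = 20075.61
Supplier B (FCA):
CIF value = FCA price + origin terminal + freight + insurance = 12948.86 + 219.86 + 2038.35 + 239.16 = 15446.23
Import duty = 15446.23 × 14.9% = 2301.49
Buyer bears (B): 219.86 + 2038.35 + 239.16 + 131.61 + 305.40 + 1129.06 = 4063.44
Landed cost (B) = invoice 12948.86 + 4063.44 + duty 2301.49 = 19313.79
Difference = |20075.61 − 19313.79| = 761.82

Supplier B is cheaper by GBP 761.82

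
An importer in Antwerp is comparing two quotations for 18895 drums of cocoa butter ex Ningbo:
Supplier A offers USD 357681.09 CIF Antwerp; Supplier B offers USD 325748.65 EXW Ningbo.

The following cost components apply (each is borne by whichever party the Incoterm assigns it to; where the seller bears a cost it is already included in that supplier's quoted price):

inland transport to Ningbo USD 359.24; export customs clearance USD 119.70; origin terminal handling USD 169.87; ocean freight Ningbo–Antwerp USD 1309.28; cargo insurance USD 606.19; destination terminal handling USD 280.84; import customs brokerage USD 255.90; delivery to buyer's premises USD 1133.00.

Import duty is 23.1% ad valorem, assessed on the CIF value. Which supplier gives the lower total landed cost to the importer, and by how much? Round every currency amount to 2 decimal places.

Supplier A (CIF):
The CIF price already equals the CIF value: 357681.09
Import duty = 357681.09 × 23.1% = 82624.33
Buyer bears (A): 280.84 + 255.90 + 1133.00 = 1669.74
Landed cost (A) = invoice 357681.09 + 1669.74 + duty 82624.33 = 441975.16
Supplier B (EXW):
CIF value = EXW price + inland to port + export clearance + origin terminal + freight + insurance = 325748.65 + 359.24 + 119.70 + 169.87 + 1309.28 + 606.19 = 328312.93
Import duty = 328312.93 × 23.1% = 75840.29
Buyer bears (B): 359.24 + 119.70 + 169.87 + 1309.28 + 606.19 + 280.84 + 255.90 + 1133.00 = 4234.02
Landed cost (B) = invoice 325748.65 + 4234.02 + duty 75840.29 = 405822.96
Difference = |441975.16 − 405822.96| = 36152.20

Supplier B is cheaper by USD 36152.20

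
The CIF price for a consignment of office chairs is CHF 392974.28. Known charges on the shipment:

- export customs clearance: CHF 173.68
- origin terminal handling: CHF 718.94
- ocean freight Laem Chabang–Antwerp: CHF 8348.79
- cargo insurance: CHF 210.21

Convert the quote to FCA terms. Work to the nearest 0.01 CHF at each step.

FCA price: CHF 383696.34

Not relevant to the conversion: export clearance — on the seller under both CIF and FCA; already in the CIF price and stays in the FCA price.
From CIF to FCA, the seller no longer bears: origin terminal, freight, insurance.
FCA price = 392974.28 − 718.94 − 8348.79 − 210.21 = 383696.34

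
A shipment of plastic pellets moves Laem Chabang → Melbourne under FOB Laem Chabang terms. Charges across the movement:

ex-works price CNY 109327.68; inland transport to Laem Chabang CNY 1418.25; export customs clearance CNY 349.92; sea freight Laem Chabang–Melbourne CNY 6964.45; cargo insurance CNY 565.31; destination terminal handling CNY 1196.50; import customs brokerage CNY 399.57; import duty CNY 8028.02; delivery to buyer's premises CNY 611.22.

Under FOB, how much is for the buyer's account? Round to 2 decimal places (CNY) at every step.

Buyer's account: CNY 17765.07

FOB: the seller bears costs until goods are on board at the origin port; the buyer bears freight, insurance and all costs thereafter.
Seller's account: goods 109327.68 + inland to port 1418.25 + export clearance 349.92 = 111095.85
Buyer's account: freight 6964.45 + insurance 565.31 + destination terminal 1196.50 + brokerage 399.57 + duty 8028.02 + delivery 611.22 = 17765.07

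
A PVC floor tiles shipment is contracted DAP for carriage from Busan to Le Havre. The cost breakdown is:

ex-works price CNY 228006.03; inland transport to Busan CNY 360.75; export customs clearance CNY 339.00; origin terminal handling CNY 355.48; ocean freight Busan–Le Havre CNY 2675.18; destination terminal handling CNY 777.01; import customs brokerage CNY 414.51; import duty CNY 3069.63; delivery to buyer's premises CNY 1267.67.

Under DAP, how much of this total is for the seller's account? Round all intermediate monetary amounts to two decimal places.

DAP: the seller bears all costs to the named destination except import duty and clearance.
Seller's account: goods 228006.03 + inland to port 360.75 + export clearance 339.00 + origin terminal 355.48 + freight 2675.18 + destination terminal 777.01 + delivery 1267.67 = 233781.12
Buyer's account: brokerage 414.51 + duty 3069.63 = 3484.14

Seller's account: CNY 233781.12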